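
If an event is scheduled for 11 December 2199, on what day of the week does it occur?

January 1, 2199 is a Tuesday.
Jan 1, 2199 → Feb 1, 2199: 31 days (January has 31).
Feb 1, 2199 → Mar 1, 2199: 28 days (February has 28).
Mar 1, 2199 → Apr 1, 2199: 31 days (March has 31).
Apr 1, 2199 → May 1, 2199: 30 days (April has 30).
May 1, 2199 → Jun 1, 2199: 31 days (May has 31).
Jun 1, 2199 → Jul 1, 2199: 30 days (June has 30).
Jul 1, 2199 → Aug 1, 2199: 31 days (July has 31).
Aug 1, 2199 → Sep 1, 2199: 31 days (August has 31).
Sep 1, 2199 → Oct 1, 2199: 30 days (September has 30).
Oct 1, 2199 → Nov 1, 2199: 31 days (October has 31).
Nov 1, 2199 → Dec 1, 2199: 30 days (November has 30).
Dec 1, 2199 → Dec 11, 2199: 10 days.
Total: 344 days.
344 mod 7 = 1, so Tuesday + 1 = Wednesday.

Wednesday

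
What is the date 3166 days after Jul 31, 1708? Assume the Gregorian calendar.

+365 (one year) → Jul 31, 1709 (2801 left).
+365 (one year) → Jul 31, 1710 (2436 left).
+365 (one year) → Jul 31, 1711 (2071 left).
+366 (one year; includes Feb 29, 1712) → Jul 31, 1712 (1705 left).
+365 (one year) → Jul 31, 1713 (1340 left).
+365 (one year) → Jul 31, 1714 (975 left).
+365 (one year) → Jul 31, 1715 (610 left).
+366 (one year; includes Feb 29, 1716) → Jul 31, 1716 (244 left).
Jul has 31 days: +1 → Aug 1, 1716 (243 left).
Aug has 31 days: +31 → Sep 1, 1716 (212 left).
Sep has 30 days: +30 → Oct 1, 1716 (182 left).
Oct has 31 days: +31 → Nov 1, 1716 (151 left).
Nov has 30 days: +30 → Dec 1, 1716 (121 left).
Dec has 31 days: +31 → Jan 1, 1717 (90 left).
Jan has 31 days: +31 → Feb 1, 1717 (59 left).
Feb has 28 days: +28 → Mar 1, 1717 (31 left).
Mar has 31 days: +31 → Apr 1, 1717 (0 left).

April 1, 1717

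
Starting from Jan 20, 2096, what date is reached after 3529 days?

+366 (one year; includes Feb 29, 2096) → Jan 20, 2097 (3163 left).
+365 (one year) → Jan 20, 2098 (2798 left).
+365 (one year) → Jan 20, 2099 (2433 left).
+365 (one year) → Jan 20, 2100 (2068 left).
+365 (one year) → Jan 20, 2101 (1703 left).
+365 (one year) → Jan 20, 2102 (1338 left).
+365 (one year) → Jan 20, 2103 (973 left).
+365 (one year) → Jan 20, 2104 (608 left).
+366 (one year; includes Feb 29, 2104) → Jan 20, 2105 (242 left).
Jan has 31 days: +12 → Feb 1, 2105 (230 left).
Feb has 28 days: +28 → Mar 1, 2105 (202 left).
Mar has 31 days: +31 → Apr 1, 2105 (171 left).
Apr has 30 days: +30 → May 1, 2105 (141 left).
May has 31 days: +31 → Jun 1, 2105 (110 left).
Jun has 30 days: +30 → Jul 1, 2105 (80 left).
Jul has 31 days: +31 → Aug 1, 2105 (49 left).
Aug has 31 days: +31 → Sep 1, 2105 (18 left).
+18 → Sep 19, 2105.

September 19, 2105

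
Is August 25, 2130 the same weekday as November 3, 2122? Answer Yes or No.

From Nov 3, 2122 to Aug 25, 2130 is 2852 days.
2852 mod 7 = 3, so they are different weekdays.
(Nov 3, 2122 is a Tuesday; Aug 25, 2130 is a Friday.)

No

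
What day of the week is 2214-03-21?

Monday

Doomsday rule: the anchor day for the 2200s is Friday. For year 14: 14÷12 = 1 r 2, and 2÷4 = 0, so 1+2+0 = 3.
Friday + 3 ≡ Monday — that's 2214's doomsday.
In March the doomsday date is Mar 14.
Mar 21 is 7 days after Mar 14; 7 mod 7 = 0, so Monday + 0 = Monday.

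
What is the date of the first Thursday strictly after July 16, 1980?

July 17, 1980

Jul 16, 1980 is a Wednesday.
From Wednesday to the next Thursday is 1 day.
Jul 16, 1980 + 1 = Jul 17, 1980.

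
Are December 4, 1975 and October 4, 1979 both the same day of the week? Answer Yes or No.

Yes

From Dec 4, 1975 to Oct 4, 1979 is 1400 days.
1400 mod 7 = 0, so they are the same weekday.
(Dec 4, 1975 is a Thursday; Oct 4, 1979 is a Thursday.)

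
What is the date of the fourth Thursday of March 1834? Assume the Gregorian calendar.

March 1, 1834 is a Saturday.
The first Thursday is therefore March 6 (5 days later).
The fourth Thursday is 6 + 3×7 = March 27.

March 27, 1834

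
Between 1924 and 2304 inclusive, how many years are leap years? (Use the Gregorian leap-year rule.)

93

Multiples of 4 in [1924,2304]: 96.
Of those, multiples of 100: 4 (not leap unless ÷400).
Multiples of 400: 1.
Leap years = 96 − 4 + 1 = 93.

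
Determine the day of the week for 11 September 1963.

Wednesday

January 1, 1963 is a Tuesday.
Jan 1, 1963 → Feb 1, 1963: 31 days (January has 31).
Feb 1, 1963 → Mar 1, 1963: 28 days (February has 28).
Mar 1, 1963 → Apr 1, 1963: 31 days (March has 31).
Apr 1, 1963 → May 1, 1963: 30 days (April has 30).
May 1, 1963 → Jun 1, 1963: 31 days (May has 31).
Jun 1, 1963 → Jul 1, 1963: 30 days (June has 30).
Jul 1, 1963 → Aug 1, 1963: 31 days (July has 31).
Aug 1, 1963 → Sep 1, 1963: 31 days (August has 31).
Sep 1, 1963 → Sep 11, 1963: 10 days.
Total: 253 days.
253 mod 7 = 1, so Tuesday + 1 = Wednesday.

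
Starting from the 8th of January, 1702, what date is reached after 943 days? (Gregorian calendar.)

August 8, 1704

+365 (one year) → Jan 8, 1703 (578 left).
+365 (one year) → Jan 8, 1704 (213 left).
Jan has 31 days: +24 → Feb 1, 1704 (189 left).
Feb has 29 days: +29 → Mar 1, 1704 (160 left).
Mar has 31 days: +31 → Apr 1, 1704 (129 left).
Apr has 30 days: +30 → May 1, 1704 (99 left).
May has 31 days: +31 → Jun 1, 1704 (68 left).
Jun has 30 days: +30 → Jul 1, 1704 (38 left).
Jul has 31 days: +31 → Aug 1, 1704 (7 left).
+7 → Aug 8, 1704.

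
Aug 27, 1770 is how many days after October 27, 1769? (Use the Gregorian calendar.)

Oct 27, 1769 → Nov 27, 1769: 31 days (October has 31).
Nov 27, 1769 → Dec 27, 1769: 30 days (November has 30).
Dec 27, 1769 → Jan 27, 1770: 31 days (December has 31).
Jan 27, 1770 → Feb 27, 1770: 31 days (January has 31).
Feb 27, 1770 → Mar 27, 1770: 28 days (February has 28).
Mar 27, 1770 → Apr 27, 1770: 31 days (March has 31).
Apr 27, 1770 → May 27, 1770: 30 days (April has 30).
May 27, 1770 → Jun 27, 1770: 31 days (May has 31).
Jun 27, 1770 → Jul 27, 1770: 30 days (June has 30).
Jul 27, 1770 → Aug 27, 1770: 31 days.
Total: 304 days.

304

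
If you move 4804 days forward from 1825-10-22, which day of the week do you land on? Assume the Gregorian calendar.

Monday

First find the weekday of Oct 22, 1825. Doomsday rule: the anchor day for the 1800s is Friday. For year 25: 25÷12 = 2 r 1, and 1÷4 = 0, so 2+1+0 = 3.
Friday + 3 ≡ Monday — that's 1825's doomsday.
In October the doomsday date is Oct 10.
Oct 22 is 12 days after Oct 10; 12 mod 7 = 5, so Monday + 5 = Saturday.
4804 mod 7 = 2, so 4804 days after a Saturday is Saturday + 2 = Monday.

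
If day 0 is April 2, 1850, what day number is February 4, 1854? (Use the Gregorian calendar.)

1404

Apr 2, 1850 → Apr 2, 1851: 365 days.
Apr 2, 1851 → Apr 2, 1852: 366 days (Feb 29, 1852 is in that span).
Apr 2, 1852 → Apr 2, 1853: 365 days.
Apr 2, 1853 → May 2, 1853: 30 days (April has 30).
May 2, 1853 → Jun 2, 1853: 31 days (May has 31).
Jun 2, 1853 → Jul 2, 1853: 30 days (June has 30).
Jul 2, 1853 → Aug 2, 1853: 31 days (July has 31).
Aug 2, 1853 → Sep 2, 1853: 31 days (August has 31).
Sep 2, 1853 → Oct 2, 1853: 30 days (September has 30).
Oct 2, 1853 → Nov 2, 1853: 31 days (October has 31).
Nov 2, 1853 → Dec 2, 1853: 30 days (November has 30).
Dec 2, 1853 → Jan 2, 1854: 31 days (December has 31).
Jan 2, 1854 → Feb 2, 1854: 31 days (January has 31).
Feb 2, 1854 → Feb 4, 1854: 2 days.
Total: 1404 days.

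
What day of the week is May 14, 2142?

Doomsday rule: the anchor day for the 2100s is Sunday. For year 42: 42÷12 = 3 r 6, and 6÷4 = 1, so 3+6+1 = 10.
Sunday + 10 ≡ Wednesday — that's 2142's doomsday.
In May the doomsday date is May 9.
May 14 is 5 days after May 9; 5 mod 7 = 5, so Wednesday + 5 = Monday.

Monday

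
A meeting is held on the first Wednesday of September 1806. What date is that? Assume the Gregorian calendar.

September 1, 1806 is a Monday.
The first Wednesday is therefore September 3 (2 days later).

September 3, 1806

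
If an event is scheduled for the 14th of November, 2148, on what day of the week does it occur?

Doomsday rule: the anchor day for the 2100s is Sunday. For year 48: 48÷12 = 4 r 0, and 0÷4 = 0, so 4+0+0 = 4.
Sunday + 4 ≡ Thursday — that's 2148's doomsday.
In November the doomsday date is Nov 7.
Nov 14 is 7 days after Nov 7; 7 mod 7 = 0, so Thursday + 0 = Thursday.

Thursday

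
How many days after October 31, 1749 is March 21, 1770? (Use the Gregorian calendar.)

7446

Oct 31, 1749 → Oct 31, 1750: 365 days.
Oct 31, 1750 → Oct 31, 1751: 365 days.
Oct 31, 1751 → Oct 31, 1752: 366 days (Feb 29, 1752 is in that span).
Oct 31, 1752 → Oct 31, 1753: 365 days.
Oct 31, 1753 → Oct 31, 1754: 365 days.
Oct 31, 1754 → Oct 31, 1755: 365 days.
Oct 31, 1755 → Oct 31, 1756: 366 days (Feb 29, 1756 is in that span).
Oct 31, 1756 → Oct 31, 1757: 365 days.
Oct 31, 1757 → Oct 31, 1758: 365 days.
Oct 31, 1758 → Oct 31, 1759: 365 days.
Oct 31, 1759 → Oct 31, 1760: 366 days (Feb 29, 1760 is in that span).
Oct 31, 1760 → Oct 31, 1761: 365 days.
Oct 31, 1761 → Oct 31, 1762: 365 days.
Oct 31, 1762 → Oct 31, 1763: 365 days.
Oct 31, 1763 → Oct 31, 1764: 366 days (Feb 29, 1764 is in that span).
Oct 31, 1764 → Oct 31, 1765: 365 days.
Oct 31, 1765 → Oct 31, 1766: 365 days.
Oct 31, 1766 → Oct 31, 1767: 365 days.
Oct 31, 1767 → Oct 31, 1768: 366 days (Feb 29, 1768 is in that span).
Oct 31, 1768 → Oct 31, 1769: 365 days.
Oct 31, 1769 → Nov 30, 1769: 30 days (October has 31).
Nov 30, 1769 → Dec 30, 1769: 30 days (November has 30).
Dec 30, 1769 → Jan 30, 1770: 31 days (December has 31).
Jan 30, 1770 → Feb 28, 1770: 29 days (January has 31).
Feb 28, 1770 → Mar 21, 1770: 21 days.
Total: 7446 days.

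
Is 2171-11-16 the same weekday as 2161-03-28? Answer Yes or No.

Yes

From Mar 28, 2161 to Nov 16, 2171 is 3885 days.
3885 mod 7 = 0, so they are the same weekday.
(Mar 28, 2161 is a Saturday; Nov 16, 2171 is a Saturday.)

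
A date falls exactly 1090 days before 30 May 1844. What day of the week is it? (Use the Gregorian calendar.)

Saturday

First find the weekday of May 30, 1844. Doomsday rule: the anchor day for the 1800s is Friday. For year 44: 44÷12 = 3 r 8, and 8÷4 = 2, so 3+8+2 = 13.
Friday + 13 ≡ Thursday — that's 1844's doomsday.
In May the doomsday date is May 9.
May 30 is 21 days after May 9; 21 mod 7 = 0, so Thursday + 0 = Thursday.
1090 mod 7 = 5, so 1090 days before a Thursday is Thursday − 5 = Saturday.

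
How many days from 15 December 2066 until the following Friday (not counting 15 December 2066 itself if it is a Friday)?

2

Dec 15, 2066 is a Wednesday.
From Wednesday to the next Friday is 2 days.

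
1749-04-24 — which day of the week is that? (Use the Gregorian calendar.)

Doomsday rule: the anchor day for the 1700s is Sunday. For year 49: 49÷12 = 4 r 1, and 1÷4 = 0, so 4+1+0 = 5.
Sunday + 5 ≡ Friday — that's 1749's doomsday.
In April the doomsday date is Apr 4.
Apr 24 is 20 days after Apr 4; 20 mod 7 = 6, so Friday + 6 = Thursday.

Thursday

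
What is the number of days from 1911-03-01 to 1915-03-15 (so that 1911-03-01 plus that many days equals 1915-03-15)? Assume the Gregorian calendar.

Mar 1, 1911 → Mar 1, 1912: 366 days (Feb 29, 1912 is in that span).
Mar 1, 1912 → Mar 1, 1913: 365 days.
Mar 1, 1913 → Mar 1, 1914: 365 days.
Mar 1, 1914 → Apr 1, 1914: 31 days (March has 31).
Apr 1, 1914 → May 1, 1914: 30 days (April has 30).
May 1, 1914 → Jun 1, 1914: 31 days (May has 31).
Jun 1, 1914 → Jul 1, 1914: 30 days (June has 30).
Jul 1, 1914 → Aug 1, 1914: 31 days (July has 31).
Aug 1, 1914 → Sep 1, 1914: 31 days (August has 31).
Sep 1, 1914 → Oct 1, 1914: 30 days (September has 30).
Oct 1, 1914 → Nov 1, 1914: 31 days (October has 31).
Nov 1, 1914 → Dec 1, 1914: 30 days (November has 30).
Dec 1, 1914 → Jan 1, 1915: 31 days (December has 31).
Jan 1, 1915 → Feb 1, 1915: 31 days (January has 31).
Feb 1, 1915 → Mar 1, 1915: 28 days (February has 28).
Mar 1, 1915 → Mar 15, 1915: 14 days.
Total: 1475 days.

1475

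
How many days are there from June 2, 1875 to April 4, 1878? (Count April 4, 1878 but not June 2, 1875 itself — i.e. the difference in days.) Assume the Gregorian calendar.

Jun 2, 1875 → Jun 2, 1876: 366 days (Feb 29, 1876 is in that span).
Jun 2, 1876 → Jun 2, 1877: 365 days.
Jun 2, 1877 → Jul 2, 1877: 30 days (June has 30).
Jul 2, 1877 → Aug 2, 1877: 31 days (July has 31).
Aug 2, 1877 → Sep 2, 1877: 31 days (August has 31).
Sep 2, 1877 → Oct 2, 1877: 30 days (September has 30).
Oct 2, 1877 → Nov 2, 1877: 31 days (October has 31).
Nov 2, 1877 → Dec 2, 1877: 30 days (November has 30).
Dec 2, 1877 → Jan 2, 1878: 31 days (December has 31).
Jan 2, 1878 → Feb 2, 1878: 31 days (January has 31).
Feb 2, 1878 → Mar 2, 1878: 28 days (February has 28).
Mar 2, 1878 → Apr 2, 1878: 31 days (March has 31).
Apr 2, 1878 → Apr 4, 1878: 2 days.
Total: 1037 days.

1037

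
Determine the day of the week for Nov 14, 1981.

Saturday

Doomsday rule: the anchor day for the 1900s is Wednesday. For year 81: 81÷12 = 6 r 9, and 9÷4 = 2, so 6+9+2 = 17.
Wednesday + 17 ≡ Saturday — that's 1981's doomsday.
In November the doomsday date is Nov 7.
Nov 14 is 7 days after Nov 7; 7 mod 7 = 0, so Saturday + 0 = Saturday.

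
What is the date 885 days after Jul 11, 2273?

+365 (one year) → Jul 11, 2274 (520 left).
+365 (one year) → Jul 11, 2275 (155 left).
Jul has 31 days: +21 → Aug 1, 2275 (134 left).
Aug has 31 days: +31 → Sep 1, 2275 (103 left).
Sep has 30 days: +30 → Oct 1, 2275 (73 left).
Oct has 31 days: +31 → Nov 1, 2275 (42 left).
Nov has 30 days: +30 → Dec 1, 2275 (12 left).
+12 → Dec 13, 2275.

December 13, 2275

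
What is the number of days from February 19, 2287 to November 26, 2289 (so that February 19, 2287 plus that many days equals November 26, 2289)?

1011

Feb 19, 2287 → Feb 19, 2288: 365 days.
Feb 19, 2288 → Feb 19, 2289: 366 days (Feb 29, 2288 is in that span).
Feb 19, 2289 → Mar 19, 2289: 28 days (February has 28).
Mar 19, 2289 → Apr 19, 2289: 31 days (March has 31).
Apr 19, 2289 → May 19, 2289: 30 days (April has 30).
May 19, 2289 → Jun 19, 2289: 31 days (May has 31).
Jun 19, 2289 → Jul 19, 2289: 30 days (June has 30).
Jul 19, 2289 → Aug 19, 2289: 31 days (July has 31).
Aug 19, 2289 → Sep 19, 2289: 31 days (August has 31).
Sep 19, 2289 → Oct 19, 2289: 30 days (September has 30).
Oct 19, 2289 → Nov 19, 2289: 31 days (October has 31).
Nov 19, 2289 → Nov 26, 2289: 7 days.
Total: 1011 days.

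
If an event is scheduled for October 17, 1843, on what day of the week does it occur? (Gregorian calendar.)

Doomsday rule: the anchor day for the 1800s is Friday. For year 43: 43÷12 = 3 r 7, and 7÷4 = 1, so 3+7+1 = 11.
Friday + 11 ≡ Tuesday — that's 1843's doomsday.
In October the doomsday date is Oct 10.
Oct 17 is 7 days after Oct 10; 7 mod 7 = 0, so Tuesday + 0 = Tuesday.

Tuesday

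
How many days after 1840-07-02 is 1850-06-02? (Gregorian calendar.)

Jul 2, 1840 → Jul 2, 1841: 365 days.
Jul 2, 1841 → Jul 2, 1842: 365 days.
Jul 2, 1842 → Jul 2, 1843: 365 days.
Jul 2, 1843 → Jul 2, 1844: 366 days (Feb 29, 1844 is in that span).
Jul 2, 1844 → Jul 2, 1845: 365 days.
Jul 2, 1845 → Jul 2, 1846: 365 days.
Jul 2, 1846 → Jul 2, 1847: 365 days.
Jul 2, 1847 → Jul 2, 1848: 366 days (Feb 29, 1848 is in that span).
Jul 2, 1848 → Jul 2, 1849: 365 days.
Jul 2, 1849 → Aug 2, 1849: 31 days (July has 31).
Aug 2, 1849 → Sep 2, 1849: 31 days (August has 31).
Sep 2, 1849 → Oct 2, 1849: 30 days (September has 30).
Oct 2, 1849 → Nov 2, 1849: 31 days (October has 31).
Nov 2, 1849 → Dec 2, 1849: 30 days (November has 30).
Dec 2, 1849 → Jan 2, 1850: 31 days (December has 31).
Jan 2, 1850 → Feb 2, 1850: 31 days (January has 31).
Feb 2, 1850 → Mar 2, 1850: 28 days (February has 28).
Mar 2, 1850 → Apr 2, 1850: 31 days (March has 31).
Apr 2, 1850 → May 2, 1850: 30 days (April has 30).
May 2, 1850 → Jun 2, 1850: 31 days.
Total: 3622 days.

3622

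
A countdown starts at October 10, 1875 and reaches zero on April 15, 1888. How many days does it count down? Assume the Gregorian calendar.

4571

Oct 10, 1875 → Oct 10, 1876: 366 days (Feb 29, 1876 is in that span).
Oct 10, 1876 → Oct 10, 1877: 365 days.
Oct 10, 1877 → Oct 10, 1878: 365 days.
Oct 10, 1878 → Oct 10, 1879: 365 days.
Oct 10, 1879 → Oct 10, 1880: 366 days (Feb 29, 1880 is in that span).
Oct 10, 1880 → Oct 10, 1881: 365 days.
Oct 10, 1881 → Oct 10, 1882: 365 days.
Oct 10, 1882 → Oct 10, 1883: 365 days.
Oct 10, 1883 → Oct 10, 1884: 366 days (Feb 29, 1884 is in that span).
Oct 10, 1884 → Oct 10, 1885: 365 days.
Oct 10, 1885 → Oct 10, 1886: 365 days.
Oct 10, 1886 → Oct 10, 1887: 365 days.
Oct 10, 1887 → Nov 10, 1887: 31 days (October has 31).
Nov 10, 1887 → Dec 10, 1887: 30 days (November has 30).
Dec 10, 1887 → Jan 10, 1888: 31 days (December has 31).
Jan 10, 1888 → Feb 10, 1888: 31 days (January has 31).
Feb 10, 1888 → Mar 10, 1888: 29 days (February has 29).
Mar 10, 1888 → Apr 10, 1888: 31 days (March has 31).
Apr 10, 1888 → Apr 15, 1888: 5 days.
Total: 4571 days.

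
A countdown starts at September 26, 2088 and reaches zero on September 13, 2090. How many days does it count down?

Sep 26, 2088 → Sep 26, 2089: 365 days.
Sep 26, 2089 → Oct 26, 2089: 30 days (September has 30).
Oct 26, 2089 → Nov 26, 2089: 31 days (October has 31).
Nov 26, 2089 → Dec 26, 2089: 30 days (November has 30).
Dec 26, 2089 → Jan 26, 2090: 31 days (December has 31).
Jan 26, 2090 → Feb 26, 2090: 31 days (January has 31).
Feb 26, 2090 → Mar 26, 2090: 28 days (February has 28).
Mar 26, 2090 → Apr 26, 2090: 31 days (March has 31).
Apr 26, 2090 → May 26, 2090: 30 days (April has 30).
May 26, 2090 → Jun 26, 2090: 31 days (May has 31).
Jun 26, 2090 → Jul 26, 2090: 30 days (June has 30).
Jul 26, 2090 → Aug 26, 2090: 31 days (July has 31).
Aug 26, 2090 → Sep 13, 2090: 18 days.
Total: 717 days.

717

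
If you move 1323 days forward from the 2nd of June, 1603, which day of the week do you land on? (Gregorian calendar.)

Jun 2, 1603 is a Monday.
1323 mod 7 = 0, so 1323 days after a Monday is Monday + 0 = Monday.

Monday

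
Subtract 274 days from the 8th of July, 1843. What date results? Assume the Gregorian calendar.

−8 → Jun 30, 1843 (end of Jun, 30 days; 266 left).
−30 → May 31, 1843 (end of May, 31 days; 236 left).
−31 → Apr 30, 1843 (end of Apr, 30 days; 205 left).
−30 → Mar 31, 1843 (end of Mar, 31 days; 175 left).
−31 → Feb 28, 1843 (end of Feb, 28 days; 144 left).
−28 → Jan 31, 1843 (end of Jan, 31 days; 116 left).
−31 → Dec 31, 1842 (end of Dec, 31 days; 85 left).
−31 → Nov 30, 1842 (end of Nov, 30 days; 54 left).
−30 → Oct 31, 1842 (end of Oct, 31 days; 24 left).
−24 → Oct 7, 1842.

October 7, 1842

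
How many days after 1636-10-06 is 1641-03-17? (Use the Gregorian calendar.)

1623

Oct 6, 1636 → Oct 6, 1637: 365 days.
Oct 6, 1637 → Oct 6, 1638: 365 days.
Oct 6, 1638 → Oct 6, 1639: 365 days.
Oct 6, 1639 → Oct 6, 1640: 366 days (Feb 29, 1640 is in that span).
Oct 6, 1640 → Nov 6, 1640: 31 days (October has 31).
Nov 6, 1640 → Dec 6, 1640: 30 days (November has 30).
Dec 6, 1640 → Jan 6, 1641: 31 days (December has 31).
Jan 6, 1641 → Feb 6, 1641: 31 days (January has 31).
Feb 6, 1641 → Mar 6, 1641: 28 days (February has 28).
Mar 6, 1641 → Mar 17, 1641: 11 days.
Total: 1623 days.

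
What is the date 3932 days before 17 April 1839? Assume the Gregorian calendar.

−365 (one year) → Apr 17, 1838 (3567 left).
−365 (one year) → Apr 17, 1837 (3202 left).
−365 (one year) → Apr 17, 1836 (2837 left).
−366 (one year; includes Feb 29, 1836) → Apr 17, 1835 (2471 left).
−365 (one year) → Apr 17, 1834 (2106 left).
−365 (one year) → Apr 17, 1833 (1741 left).
−365 (one year) → Apr 17, 1832 (1376 left).
−366 (one year; includes Feb 29, 1832) → Apr 17, 1831 (1010 left).
−365 (one year) → Apr 17, 1830 (645 left).
−365 (one year) → Apr 17, 1829 (280 left).
−17 → Mar 31, 1829 (end of Mar, 31 days; 263 left).
−31 → Feb 28, 1829 (end of Feb, 28 days; 232 left).
−28 → Jan 31, 1829 (end of Jan, 31 days; 204 left).
−31 → Dec 31, 1828 (end of Dec, 31 days; 173 left).
−31 → Nov 30, 1828 (end of Nov, 30 days; 142 left).
−30 → Oct 31, 1828 (end of Oct, 31 days; 112 left).
−31 → Sep 30, 1828 (end of Sep, 30 days; 81 left).
−30 → Aug 31, 1828 (end of Aug, 31 days; 51 left).
−31 → Jul 31, 1828 (end of Jul, 31 days; 20 left).
−20 → Jul 11, 1828.

July 11, 1828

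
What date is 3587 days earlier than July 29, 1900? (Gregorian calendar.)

October 2, 1890

−365 (one year) → Jul 29, 1899 (3222 left).
−365 (one year) → Jul 29, 1898 (2857 left).
−365 (one year) → Jul 29, 1897 (2492 left).
−365 (one year) → Jul 29, 1896 (2127 left).
−366 (one year; includes Feb 29, 1896) → Jul 29, 1895 (1761 left).
−365 (one year) → Jul 29, 1894 (1396 left).
−365 (one year) → Jul 29, 1893 (1031 left).
−365 (one year) → Jul 29, 1892 (666 left).
−366 (one year; includes Feb 29, 1892) → Jul 29, 1891 (300 left).
−29 → Jun 30, 1891 (end of Jun, 30 days; 271 left).
−30 → May 31, 1891 (end of May, 31 days; 241 left).
−31 → Apr 30, 1891 (end of Apr, 30 days; 210 left).
−30 → Mar 31, 1891 (end of Mar, 31 days; 180 left).
−31 → Feb 28, 1891 (end of Feb, 28 days; 149 left).
−28 → Jan 31, 1891 (end of Jan, 31 days; 121 left).
−31 → Dec 31, 1890 (end of Dec, 31 days; 90 left).
−31 → Nov 30, 1890 (end of Nov, 30 days; 59 left).
−30 → Oct 31, 1890 (end of Oct, 31 days; 29 left).
−29 → Oct 2, 1890.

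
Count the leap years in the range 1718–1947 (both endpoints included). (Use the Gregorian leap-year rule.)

55

Multiples of 4 in [1718,1947]: 57.
Of those, multiples of 100: 2 (not leap unless ÷400).
Multiples of 400: 0.
Leap years = 57 − 2 + 0 = 55.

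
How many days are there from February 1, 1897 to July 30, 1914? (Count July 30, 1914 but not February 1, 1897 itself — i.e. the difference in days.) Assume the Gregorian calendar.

Feb 1, 1897 → Feb 1, 1898: 365 days.
Feb 1, 1898 → Feb 1, 1899: 365 days.
Feb 1, 1899 → Feb 1, 1900: 365 days.
Feb 1, 1900 → Feb 1, 1901: 365 days.
Feb 1, 1901 → Feb 1, 1902: 365 days.
Feb 1, 1902 → Feb 1, 1903: 365 days.
Feb 1, 1903 → Feb 1, 1904: 365 days.
Feb 1, 1904 → Feb 1, 1905: 366 days (Feb 29, 1904 is in that span).
Feb 1, 1905 → Feb 1, 1906: 365 days.
Feb 1, 1906 → Feb 1, 1907: 365 days.
Feb 1, 1907 → Feb 1, 1908: 365 days.
Feb 1, 1908 → Feb 1, 1909: 366 days (Feb 29, 1908 is in that span).
Feb 1, 1909 → Feb 1, 1910: 365 days.
Feb 1, 1910 → Feb 1, 1911: 365 days.
Feb 1, 1911 → Feb 1, 1912: 365 days.
Feb 1, 1912 → Feb 1, 1913: 366 days (Feb 29, 1912 is in that span).
Feb 1, 1913 → Feb 1, 1914: 365 days.
Feb 1, 1914 → Mar 1, 1914: 28 days (February has 28).
Mar 1, 1914 → Apr 1, 1914: 31 days (March has 31).
Apr 1, 1914 → May 1, 1914: 30 days (April has 30).
May 1, 1914 → Jun 1, 1914: 31 days (May has 31).
Jun 1, 1914 → Jul 1, 1914: 30 days (June has 30).
Jul 1, 1914 → Jul 30, 1914: 29 days.
Total: 6387 days.

6387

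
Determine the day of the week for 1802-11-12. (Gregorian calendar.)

Doomsday rule: the anchor day for the 1800s is Friday. For year 02: 2÷12 = 0 r 2, and 2÷4 = 0, so 0+2+0 = 2.
Friday + 2 ≡ Sunday — that's 1802's doomsday.
In November the doomsday date is Nov 7.
Nov 12 is 5 days after Nov 7; 5 mod 7 = 5, so Sunday + 5 = Friday.

Friday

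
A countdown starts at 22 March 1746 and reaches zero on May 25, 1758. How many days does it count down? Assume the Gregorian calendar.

4447

Mar 22, 1746 → Mar 22, 1747: 365 days.
Mar 22, 1747 → Mar 22, 1748: 366 days (Feb 29, 1748 is in that span).
Mar 22, 1748 → Mar 22, 1749: 365 days.
Mar 22, 1749 → Mar 22, 1750: 365 days.
Mar 22, 1750 → Mar 22, 1751: 365 days.
Mar 22, 1751 → Mar 22, 1752: 366 days (Feb 29, 1752 is in that span).
Mar 22, 1752 → Mar 22, 1753: 365 days.
Mar 22, 1753 → Mar 22, 1754: 365 days.
Mar 22, 1754 → Mar 22, 1755: 365 days.
Mar 22, 1755 → Mar 22, 1756: 366 days (Feb 29, 1756 is in that span).
Mar 22, 1756 → Mar 22, 1757: 365 days.
Mar 22, 1757 → Mar 22, 1758: 365 days.
Mar 22, 1758 → Apr 22, 1758: 31 days (March has 31).
Apr 22, 1758 → May 22, 1758: 30 days (April has 30).
May 22, 1758 → May 25, 1758: 3 days.
Total: 4447 days.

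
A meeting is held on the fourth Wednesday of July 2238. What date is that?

July 1, 2238 is a Sunday.
The first Wednesday is therefore July 4 (3 days later).
The fourth Wednesday is 4 + 3×7 = July 25.

July 25, 2238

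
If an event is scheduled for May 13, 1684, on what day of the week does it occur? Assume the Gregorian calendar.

Saturday

Doomsday rule: the anchor day for the 1600s is Tuesday. For year 84: 84÷12 = 7 r 0, and 0÷4 = 0, so 7+0+0 = 7.
Tuesday + 7 ≡ Tuesday — that's 1684's doomsday.
In May the doomsday date is May 9.
May 13 is 4 days after May 9; 4 mod 7 = 4, so Tuesday + 4 = Saturday.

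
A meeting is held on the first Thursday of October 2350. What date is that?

October 1, 2350 is a Sunday.
The first Thursday is therefore October 5 (4 days later).

October 5, 2350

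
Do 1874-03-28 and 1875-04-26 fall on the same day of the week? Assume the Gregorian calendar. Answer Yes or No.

From Mar 28, 1874 to Apr 26, 1875 is 394 days.
394 mod 7 = 2, so they are different weekdays.
(Mar 28, 1874 is a Saturday; Apr 26, 1875 is a Monday.)

No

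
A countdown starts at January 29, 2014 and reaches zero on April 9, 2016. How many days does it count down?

801

Jan 29, 2014 → Jan 29, 2015: 365 days.
Jan 29, 2015 → Jan 29, 2016: 365 days.
Jan 29, 2016 → Feb 29, 2016: 31 days (January has 31).
Feb 29, 2016 → Mar 29, 2016: 29 days (February has 29).
Mar 29, 2016 → Apr 9, 2016: 11 days.
Total: 801 days.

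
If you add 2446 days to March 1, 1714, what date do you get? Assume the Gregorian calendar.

+365 (one year) → Mar 1, 1715 (2081 left).
+366 (one year; includes Feb 29, 1716) → Mar 1, 1716 (1715 left).
+365 (one year) → Mar 1, 1717 (1350 left).
+365 (one year) → Mar 1, 1718 (985 left).
+365 (one year) → Mar 1, 1719 (620 left).
+366 (one year; includes Feb 29, 1720) → Mar 1, 1720 (254 left).
Mar has 31 days: +31 → Apr 1, 1720 (223 left).
Apr has 30 days: +30 → May 1, 1720 (193 left).
May has 31 days: +31 → Jun 1, 1720 (162 left).
Jun has 30 days: +30 → Jul 1, 1720 (132 left).
Jul has 31 days: +31 → Aug 1, 1720 (101 left).
Aug has 31 days: +31 → Sep 1, 1720 (70 left).
Sep has 30 days: +30 → Oct 1, 1720 (40 left).
Oct has 31 days: +31 → Nov 1, 1720 (9 left).
+9 → Nov 10, 1720.

November 10, 1720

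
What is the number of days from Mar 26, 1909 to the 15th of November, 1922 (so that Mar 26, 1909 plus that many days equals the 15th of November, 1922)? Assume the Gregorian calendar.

Mar 26, 1909 → Mar 26, 1910: 365 days.
Mar 26, 1910 → Mar 26, 1911: 365 days.
Mar 26, 1911 → Mar 26, 1912: 366 days (Feb 29, 1912 is in that span).
Mar 26, 1912 → Mar 26, 1913: 365 days.
Mar 26, 1913 → Mar 26, 1914: 365 days.
Mar 26, 1914 → Mar 26, 1915: 365 days.
Mar 26, 1915 → Mar 26, 1916: 366 days (Feb 29, 1916 is in that span).
Mar 26, 1916 → Mar 26, 1917: 365 days.
Mar 26, 1917 → Mar 26, 1918: 365 days.
Mar 26, 1918 → Mar 26, 1919: 365 days.
Mar 26, 1919 → Mar 26, 1920: 366 days (Feb 29, 1920 is in that span).
Mar 26, 1920 → Mar 26, 1921: 365 days.
Mar 26, 1921 → Mar 26, 1922: 365 days.
Mar 26, 1922 → Apr 26, 1922: 31 days (March has 31).
Apr 26, 1922 → May 26, 1922: 30 days (April has 30).
May 26, 1922 → Jun 26, 1922: 31 days (May has 31).
Jun 26, 1922 → Jul 26, 1922: 30 days (June has 30).
Jul 26, 1922 → Aug 26, 1922: 31 days (July has 31).
Aug 26, 1922 → Sep 26, 1922: 31 days (August has 31).
Sep 26, 1922 → Oct 26, 1922: 30 days (September has 30).
Oct 26, 1922 → Nov 15, 1922: 20 days.
Total: 4982 days.

4982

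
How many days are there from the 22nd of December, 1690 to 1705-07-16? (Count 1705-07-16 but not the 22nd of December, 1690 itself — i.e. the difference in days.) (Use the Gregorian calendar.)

5319

Dec 22, 1690 → Dec 22, 1691: 365 days.
Dec 22, 1691 → Dec 22, 1692: 366 days (Feb 29, 1692 is in that span).
Dec 22, 1692 → Dec 22, 1693: 365 days.
Dec 22, 1693 → Dec 22, 1694: 365 days.
Dec 22, 1694 → Dec 22, 1695: 365 days.
Dec 22, 1695 → Dec 22, 1696: 366 days (Feb 29, 1696 is in that span).
Dec 22, 1696 → Dec 22, 1697: 365 days.
Dec 22, 1697 → Dec 22, 1698: 365 days.
Dec 22, 1698 → Dec 22, 1699: 365 days.
Dec 22, 1699 → Dec 22, 1700: 365 days.
Dec 22, 1700 → Dec 22, 1701: 365 days.
Dec 22, 1701 → Dec 22, 1702: 365 days.
Dec 22, 1702 → Dec 22, 1703: 365 days.
Dec 22, 1703 → Dec 22, 1704: 366 days (Feb 29, 1704 is in that span).
Dec 22, 1704 → Jan 22, 1705: 31 days (December has 31).
Jan 22, 1705 → Feb 22, 1705: 31 days (January has 31).
Feb 22, 1705 → Mar 22, 1705: 28 days (February has 28).
Mar 22, 1705 → Apr 22, 1705: 31 days (March has 31).
Apr 22, 1705 → May 22, 1705: 30 days (April has 30).
May 22, 1705 → Jun 22, 1705: 31 days (May has 31).
Jun 22, 1705 → Jul 16, 1705: 24 days.
Total: 5319 days.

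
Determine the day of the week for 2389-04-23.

Sunday

Doomsday rule: the anchor day for the 2300s is Wednesday. For year 89: 89÷12 = 7 r 5, and 5÷4 = 1, so 7+5+1 = 13.
Wednesday + 13 ≡ Tuesday — that's 2389's doomsday.
In April the doomsday date is Apr 4.
Apr 23 is 19 days after Apr 4; 19 mod 7 = 5, so Tuesday + 5 = Sunday.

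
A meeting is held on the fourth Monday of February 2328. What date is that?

February 27, 2328

February 1, 2328 is a Wednesday.
The first Monday is therefore February 6 (5 days later).
The fourth Monday is 6 + 3×7 = February 27.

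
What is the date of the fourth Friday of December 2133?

December 1, 2133 is a Tuesday.
The first Friday is therefore December 4 (3 days later).
The fourth Friday is 4 + 3×7 = December 25.

December 25, 2133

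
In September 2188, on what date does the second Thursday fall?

September 1, 2188 is a Monday.
The first Thursday is therefore September 4 (3 days later).
The second Thursday is 4 + 1×7 = September 11.

September 11, 2188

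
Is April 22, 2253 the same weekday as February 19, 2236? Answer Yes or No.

Yes

From Feb 19, 2236 to Apr 22, 2253 is 6272 days.
6272 mod 7 = 0, so they are the same weekday.
(Feb 19, 2236 is a Friday; Apr 22, 2253 is a Friday.)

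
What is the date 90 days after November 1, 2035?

January 30, 2036

Nov has 30 days: +30 → Dec 1, 2035 (60 left).
Dec has 31 days: +31 → Jan 1, 2036 (29 left).
+29 → Jan 30, 2036.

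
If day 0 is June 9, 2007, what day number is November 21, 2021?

5279

Jun 9, 2007 → Jun 9, 2008: 366 days (Feb 29, 2008 is in that span).
Jun 9, 2008 → Jun 9, 2009: 365 days.
Jun 9, 2009 → Jun 9, 2010: 365 days.
Jun 9, 2010 → Jun 9, 2011: 365 days.
Jun 9, 2011 → Jun 9, 2012: 366 days (Feb 29, 2012 is in that span).
Jun 9, 2012 → Jun 9, 2013: 365 days.
Jun 9, 2013 → Jun 9, 2014: 365 days.
Jun 9, 2014 → Jun 9, 2015: 365 days.
Jun 9, 2015 → Jun 9, 2016: 366 days (Feb 29, 2016 is in that span).
Jun 9, 2016 → Jun 9, 2017: 365 days.
Jun 9, 2017 → Jun 9, 2018: 365 days.
Jun 9, 2018 → Jun 9, 2019: 365 days.
Jun 9, 2019 → Jun 9, 2020: 366 days (Feb 29, 2020 is in that span).
Jun 9, 2020 → Jun 9, 2021: 365 days.
Jun 9, 2021 → Jul 9, 2021: 30 days (June has 30).
Jul 9, 2021 → Aug 9, 2021: 31 days (July has 31).
Aug 9, 2021 → Sep 9, 2021: 31 days (August has 31).
Sep 9, 2021 → Oct 9, 2021: 30 days (September has 30).
Oct 9, 2021 → Nov 9, 2021: 31 days (October has 31).
Nov 9, 2021 → Nov 21, 2021: 12 days.
Total: 5279 days.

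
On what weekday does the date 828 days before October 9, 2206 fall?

Tuesday

Oct 9, 2206 is a Thursday.
828 mod 7 = 2, so 828 days before a Thursday is Thursday − 2 = Tuesday.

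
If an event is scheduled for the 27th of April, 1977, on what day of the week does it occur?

Wednesday

Doomsday rule: the anchor day for the 1900s is Wednesday. For year 77: 77÷12 = 6 r 5, and 5÷4 = 1, so 6+5+1 = 12.
Wednesday + 12 ≡ Monday — that's 1977's doomsday.
In April the doomsday date is Apr 4.
Apr 27 is 23 days after Apr 4; 23 mod 7 = 2, so Monday + 2 = Wednesday.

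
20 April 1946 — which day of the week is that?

Saturday

Doomsday rule: the anchor day for the 1900s is Wednesday. For year 46: 46÷12 = 3 r 10, and 10÷4 = 2, so 3+10+2 = 15.
Wednesday + 15 ≡ Thursday — that's 1946's doomsday.
In April the doomsday date is Apr 4.
Apr 20 is 16 days after Apr 4; 16 mod 7 = 2, so Thursday + 2 = Saturday.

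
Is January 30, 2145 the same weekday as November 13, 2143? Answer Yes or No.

No

From Nov 13, 2143 to Jan 30, 2145 is 444 days.
444 mod 7 = 3, so they are different weekdays.
(Nov 13, 2143 is a Wednesday; Jan 30, 2145 is a Saturday.)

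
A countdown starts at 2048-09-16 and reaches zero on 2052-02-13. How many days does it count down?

Sep 16, 2048 → Sep 16, 2049: 365 days.
Sep 16, 2049 → Sep 16, 2050: 365 days.
Sep 16, 2050 → Sep 16, 2051: 365 days.
Sep 16, 2051 → Oct 16, 2051: 30 days (September has 30).
Oct 16, 2051 → Nov 16, 2051: 31 days (October has 31).
Nov 16, 2051 → Dec 16, 2051: 30 days (November has 30).
Dec 16, 2051 → Jan 16, 2052: 31 days (December has 31).
Jan 16, 2052 → Feb 13, 2052: 28 days.
Total: 1245 days.

1245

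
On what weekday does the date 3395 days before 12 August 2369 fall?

Tuesday

Aug 12, 2369 is a Tuesday.
3395 mod 7 = 0, so 3395 days before a Tuesday is Tuesday − 0 = Tuesday.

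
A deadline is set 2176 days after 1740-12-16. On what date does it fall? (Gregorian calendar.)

+365 (one year) → Dec 16, 1741 (1811 left).
+365 (one year) → Dec 16, 1742 (1446 left).
+365 (one year) → Dec 16, 1743 (1081 left).
+366 (one year; includes Feb 29, 1744) → Dec 16, 1744 (715 left).
+365 (one year) → Dec 16, 1745 (350 left).
Dec has 31 days: +16 → Jan 1, 1746 (334 left).
Jan has 31 days: +31 → Feb 1, 1746 (303 left).
Feb has 28 days: +28 → Mar 1, 1746 (275 left).
Mar has 31 days: +31 → Apr 1, 1746 (244 left).
Apr has 30 days: +30 → May 1, 1746 (214 left).
May has 31 days: +31 → Jun 1, 1746 (183 left).
Jun has 30 days: +30 → Jul 1, 1746 (153 left).
Jul has 31 days: +31 → Aug 1, 1746 (122 left).
Aug has 31 days: +31 → Sep 1, 1746 (91 left).
Sep has 30 days: +30 → Oct 1, 1746 (61 left).
Oct has 31 days: +31 → Nov 1, 1746 (30 left).
Nov has 30 days: +30 → Dec 1, 1746 (0 left).

December 1, 1746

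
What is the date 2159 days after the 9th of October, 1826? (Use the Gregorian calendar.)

September 6, 1832

+365 (one year) → Oct 9, 1827 (1794 left).
+366 (one year; includes Feb 29, 1828) → Oct 9, 1828 (1428 left).
+365 (one year) → Oct 9, 1829 (1063 left).
+365 (one year) → Oct 9, 1830 (698 left).
+365 (one year) → Oct 9, 1831 (333 left).
Oct has 31 days: +23 → Nov 1, 1831 (310 left).
Nov has 30 days: +30 → Dec 1, 1831 (280 left).
Dec has 31 days: +31 → Jan 1, 1832 (249 left).
Jan has 31 days: +31 → Feb 1, 1832 (218 left).
Feb has 29 days: +29 → Mar 1, 1832 (189 left).
Mar has 31 days: +31 → Apr 1, 1832 (158 left).
Apr has 30 days: +30 → May 1, 1832 (128 left).
May has 31 days: +31 → Jun 1, 1832 (97 left).
Jun has 30 days: +30 → Jul 1, 1832 (67 left).
Jul has 31 days: +31 → Aug 1, 1832 (36 left).
Aug has 31 days: +31 → Sep 1, 1832 (5 left).
+5 → Sep 6, 1832.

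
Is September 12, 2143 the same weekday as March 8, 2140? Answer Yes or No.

No

From Mar 8, 2140 to Sep 12, 2143 is 1283 days.
1283 mod 7 = 2, so they are different weekdays.
(Mar 8, 2140 is a Tuesday; Sep 12, 2143 is a Thursday.)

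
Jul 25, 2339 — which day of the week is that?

Doomsday rule: the anchor day for the 2300s is Wednesday. For year 39: 39÷12 = 3 r 3, and 3÷4 = 0, so 3+3+0 = 6.
Wednesday + 6 ≡ Tuesday — that's 2339's doomsday.
In July the doomsday date is Jul 11.
Jul 25 is 14 days after Jul 11; 14 mod 7 = 0, so Tuesday + 0 = Tuesday.

Tuesday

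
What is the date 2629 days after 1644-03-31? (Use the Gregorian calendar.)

+365 (one year) → Mar 31, 1645 (2264 left).
+365 (one year) → Mar 31, 1646 (1899 left).
+365 (one year) → Mar 31, 1647 (1534 left).
+366 (one year; includes Feb 29, 1648) → Mar 31, 1648 (1168 left).
+365 (one year) → Mar 31, 1649 (803 left).
+365 (one year) → Mar 31, 1650 (438 left).
+365 (one year) → Mar 31, 1651 (73 left).
Mar has 31 days: +1 → Apr 1, 1651 (72 left).
Apr has 30 days: +30 → May 1, 1651 (42 left).
May has 31 days: +31 → Jun 1, 1651 (11 left).
+11 → Jun 12, 1651.

June 12, 1651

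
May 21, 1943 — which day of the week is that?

Friday

Doomsday rule: the anchor day for the 1900s is Wednesday. For year 43: 43÷12 = 3 r 7, and 7÷4 = 1, so 3+7+1 = 11.
Wednesday + 11 ≡ Sunday — that's 1943's doomsday.
In May the doomsday date is May 9.
May 21 is 12 days after May 9; 12 mod 7 = 5, so Sunday + 5 = Friday.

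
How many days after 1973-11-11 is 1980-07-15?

Nov 11, 1973 → Nov 11, 1974: 365 days.
Nov 11, 1974 → Nov 11, 1975: 365 days.
Nov 11, 1975 → Nov 11, 1976: 366 days (Feb 29, 1976 is in that span).
Nov 11, 1976 → Nov 11, 1977: 365 days.
Nov 11, 1977 → Nov 11, 1978: 365 days.
Nov 11, 1978 → Nov 11, 1979: 365 days.
Nov 11, 1979 → Dec 11, 1979: 30 days (November has 30).
Dec 11, 1979 → Jan 11, 1980: 31 days (December has 31).
Jan 11, 1980 → Feb 11, 1980: 31 days (January has 31).
Feb 11, 1980 → Mar 11, 1980: 29 days (February has 29).
Mar 11, 1980 → Apr 11, 1980: 31 days (March has 31).
Apr 11, 1980 → May 11, 1980: 30 days (April has 30).
May 11, 1980 → Jun 11, 1980: 31 days (May has 31).
Jun 11, 1980 → Jul 11, 1980: 30 days (June has 30).
Jul 11, 1980 → Jul 15, 1980: 4 days.
Total: 2438 days.

2438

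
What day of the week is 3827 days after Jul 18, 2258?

First find the weekday of Jul 18, 2258. Doomsday rule: the anchor day for the 2200s is Friday. For year 58: 58÷12 = 4 r 10, and 10÷4 = 2, so 4+10+2 = 16.
Friday + 16 ≡ Sunday — that's 2258's doomsday.
In July the doomsday date is Jul 11.
Jul 18 is 7 days after Jul 11; 7 mod 7 = 0, so Sunday + 0 = Sunday.
3827 mod 7 = 5, so 3827 days after a Sunday is Sunday + 5 = Friday.

Friday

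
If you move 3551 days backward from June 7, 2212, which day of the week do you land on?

Friday

Jun 7, 2212 is a Sunday.
3551 mod 7 = 2, so 3551 days before a Sunday is Sunday − 2 = Friday.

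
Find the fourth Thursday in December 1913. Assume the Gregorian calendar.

December 25, 1913

December 1, 1913 is a Monday.
The first Thursday is therefore December 4 (3 days later).
The fourth Thursday is 4 + 3×7 = December 25.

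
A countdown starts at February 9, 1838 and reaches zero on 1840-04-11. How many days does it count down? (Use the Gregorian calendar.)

Feb 9, 1838 → Feb 9, 1839: 365 days.
Feb 9, 1839 → Feb 9, 1840: 365 days.
Feb 9, 1840 → Mar 9, 1840: 29 days (February has 29).
Mar 9, 1840 → Apr 9, 1840: 31 days (March has 31).
Apr 9, 1840 → Apr 11, 1840: 2 days.
Total: 792 days.

792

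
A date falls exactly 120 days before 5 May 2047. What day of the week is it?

First find the weekday of May 5, 2047. Doomsday rule: the anchor day for the 2000s is Tuesday. For year 47: 47÷12 = 3 r 11, and 11÷4 = 2, so 3+11+2 = 16.
Tuesday + 16 ≡ Thursday — that's 2047's doomsday.
In May the doomsday date is May 9.
May 5 is 4 days before May 9; 4 mod 7 = 4, so Thursday − 4 = Sunday.
120 mod 7 = 1, so 120 days before a Sunday is Sunday − 1 = Saturday.

Saturday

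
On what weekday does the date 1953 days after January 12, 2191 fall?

Wednesday

Jan 12, 2191 is a Wednesday.
1953 mod 7 = 0, so 1953 days after a Wednesday is Wednesday + 0 = Wednesday.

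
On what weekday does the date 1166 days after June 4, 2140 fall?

First find the weekday of Jun 4, 2140. Doomsday rule: the anchor day for the 2100s is Sunday. For year 40: 40÷12 = 3 r 4, and 4÷4 = 1, so 3+4+1 = 8.
Sunday + 8 ≡ Monday — that's 2140's doomsday.
In June the doomsday date is Jun 6.
Jun 4 is 2 days before Jun 6; 2 mod 7 = 2, so Monday − 2 = Saturday.
1166 mod 7 = 4, so 1166 days after a Saturday is Saturday + 4 = Wednesday.

Wednesday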